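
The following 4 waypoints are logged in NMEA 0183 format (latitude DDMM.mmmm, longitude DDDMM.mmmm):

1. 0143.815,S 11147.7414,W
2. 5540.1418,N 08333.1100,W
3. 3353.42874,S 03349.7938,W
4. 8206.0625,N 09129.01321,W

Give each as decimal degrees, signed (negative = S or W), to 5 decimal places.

1. -1.73025, -111.79569
2. 55.66903, -83.55183
3. -33.89048, -33.82990
4. 82.10104, -91.48355

Point 1:
  Lat: degrees = first 2 digits = 1, minutes = 43.815; 1 + 43.815/60 = 1.730250
  S → negative
  λ: degrees = first 3 digits = 111, minutes = 47.7414; 111 + 47.7414/60 = 111.795690
  hemisphere W, so the sign is −
Point 2:
  φ: degrees = first 2 digits = 55, minutes = 40.1418; 55 + 40.1418/60 = 55.669030
  N ⇒ keep positive
  Longitude: degrees = first 3 digits = 83, minutes = 33.11; 83 + 33.11/60 = 83.551833
  hemisphere W, so the sign is −
Point 3:
  Lat: split at 2 digits → 33° and 53.42874′; 33 + 53.42874/60 = 33.890479
  hemisphere S, so the sign is −
  λ: split at 3 digits → 033° and 49.7938′; 33 + 49.7938/60 = 33.829897
  W → negative
Point 4:
  Latitude: split at 2 digits → 82° and 6.0625′; 82 + 6.0625/60 = 82.101042
  N ⇒ keep positive
  λ: degrees = first 3 digits = 91, minutes = 29.01321; 91 + 29.01321/60 = 91.483554
  hemisphere W, so the sign is −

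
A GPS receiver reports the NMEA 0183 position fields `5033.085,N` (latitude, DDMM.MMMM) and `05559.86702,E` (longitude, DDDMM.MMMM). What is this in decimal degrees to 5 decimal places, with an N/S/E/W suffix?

50.55142° N, 55.99778° E

φ: split at 2 digits → 50° and 33.085′; 50 + 33.085/60 = 50.551417
Lon: degrees = first 3 digits = 55, minutes = 59.86702; 55 + 59.86702/60 = 55.997784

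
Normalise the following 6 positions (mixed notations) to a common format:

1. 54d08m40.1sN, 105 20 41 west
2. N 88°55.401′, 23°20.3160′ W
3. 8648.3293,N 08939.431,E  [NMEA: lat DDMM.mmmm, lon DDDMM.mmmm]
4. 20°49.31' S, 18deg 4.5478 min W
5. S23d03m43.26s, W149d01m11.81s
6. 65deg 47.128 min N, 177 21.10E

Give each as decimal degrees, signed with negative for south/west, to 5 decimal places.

1. 54.14447, -105.34472
2. 88.92335, -23.33860
3. 86.80549, 89.65718
4. -20.82183, -18.07580
5. -23.06202, -149.01995
6. 65.78547, 177.35167

Point 1:
  Lat: 54° + 8/60 + 40.1/3600 = 54 + 0.133333 + 0.011139 = 54.144472
  N ⇒ keep positive
  λ: 20′ + 41″ = 20.68333′; 105 + 20.68333/60 = 105.344722
  W ⇒ negate
Point 2:
  φ: 88 + 55.401/60 = 88.923350
  N ⇒ keep positive
  λ: 23 + 20.316/60 = 23.338600
  W ⇒ negate
Point 3:
  φ: degrees = first 2 digits = 86, minutes = 48.3293; 86 + 48.3293/60 = 86.805488
  N → positive
  Longitude: split at 3 digits → 089° and 39.431′; 89 + 39.431/60 = 89.657183
  E ⇒ keep positive
Point 4:
  φ: 20 + 49.31/60 = 20.821833
  hemisphere S, so the sign is −
  λ: 4.5478′ = 0.075797°; total 18.075797
  W → negative
Point 5:
  Latitude: 23 + 3/60 + 43.26/3600 = 23.062017
  S → negative
  Longitude: 149° + 1/60 + 11.81/3600 = 149 + 0.016667 + 0.003281 = 149.019947
  W → negative
Point 6:
  Latitude: 65 + 47.128/60 = 65.785467
  N → positive
  Lon: 21.1′ = 0.351667°; total 177.351667
  E ⇒ keep positive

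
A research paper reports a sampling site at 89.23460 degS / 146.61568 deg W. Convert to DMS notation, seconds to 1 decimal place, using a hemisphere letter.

89°14′4.6″ S, 146°36′56.4″ W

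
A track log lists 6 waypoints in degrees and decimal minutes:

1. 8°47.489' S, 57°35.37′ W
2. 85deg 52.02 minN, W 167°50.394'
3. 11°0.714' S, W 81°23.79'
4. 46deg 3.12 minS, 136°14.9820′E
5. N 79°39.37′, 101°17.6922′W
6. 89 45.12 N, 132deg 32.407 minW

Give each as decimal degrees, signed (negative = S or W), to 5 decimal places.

Point 1:
  Lat: 8 + 47.489/60 = 8.791483
  hemisphere S, so the sign is −
  Longitude: 35.37′ = 0.589500°; total 57.589500
  W ⇒ negate
Point 2:
  φ: 85 + 52.02/60 = 85.867000
  N ⇒ keep positive
  Lon: 50.394′ = 0.839900°; total 167.839900
  W → negative
Point 3:
  φ: 11 + 0.714/60 = 11.011900
  hemisphere S, so the sign is −
  λ: 23.79′ = 0.396500°; total 81.396500
  W ⇒ negate
Point 4:
  Lat: 3.12′ = 0.052000°; total 46.052000
  S → negative
  Longitude: 14.982′ = 0.249700°; total 136.249700
  E → positive
Point 5:
  φ: 79 + 39.37/60 = 79.656167
  N → positive
  Lon: 101 + 17.6922/60 = 101.294870
  W → negative
Point 6:
  Latitude: 45.12′ = 0.752000°; total 89.752000
  N → positive
  Longitude: 132 + 32.407/60 = 132.540117
  W → negative

1. -8.79148, -57.58950
2. 85.86700, -167.83990
3. -11.01190, -81.39650
4. -46.05200, 136.24970
5. 79.65617, -101.29487
6. 89.75200, -132.54012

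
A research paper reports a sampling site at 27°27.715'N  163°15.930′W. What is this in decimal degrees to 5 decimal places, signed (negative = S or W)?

Lat: 27.715′ = 0.461917°; total 27.461917
N → positive
Longitude: 15.93′ = 0.265500°; total 163.265500
W → negative

27.46192, -163.26550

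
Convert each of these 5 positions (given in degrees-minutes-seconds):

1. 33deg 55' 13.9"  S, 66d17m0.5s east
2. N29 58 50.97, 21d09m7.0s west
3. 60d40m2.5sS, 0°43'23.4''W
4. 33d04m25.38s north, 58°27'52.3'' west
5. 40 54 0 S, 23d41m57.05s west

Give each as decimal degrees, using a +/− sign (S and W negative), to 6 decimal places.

1. -33.920528, 66.283472
2. 29.980825, -21.151944
3. -60.667361, -0.723167
4. 33.073717, -58.464528
5. -40.900000, -23.699181

Point 1:
  Latitude: 55′ + 13.9″ = 55.23167′; 33 + 55.23167/60 = 33.9205278
  S → negative
  λ: 66 + 17/60 + 0.5/3600 = 66.2834722
  E ⇒ keep positive
Point 2:
  Lat: 29° + 58/60 + 50.97/3600 = 29 + 0.966667 + 0.014158 = 29.9808250
  N ⇒ keep positive
  Lon: 9′ + 7″ = 9.11667′; 21 + 9.11667/60 = 21.1519444
  W ⇒ negate
Point 3:
  φ: 60 + 40/60 + 2.5/3600 = 60.6673611
  S → negative
  Lon: 0° + 43/60 + 23.4/3600 = 0 + 0.716667 + 0.006500 = 0.7231667
  W ⇒ negate
Point 4:
  Lat: 4′ + 25.38″ = 4.42300′; 33 + 4.42300/60 = 33.0737167
  N ⇒ keep positive
  Longitude: 58° + 27/60 + 52.3/3600 = 58 + 0.450000 + 0.014528 = 58.4645278
  hemisphere W, so the sign is −
Point 5:
  φ: 40 + 54/60 + 0/3600 = 40.9000000
  hemisphere S, so the sign is −
  Longitude: 23 + 41/60 + 57.05/3600 = 23.6991806
  W → negative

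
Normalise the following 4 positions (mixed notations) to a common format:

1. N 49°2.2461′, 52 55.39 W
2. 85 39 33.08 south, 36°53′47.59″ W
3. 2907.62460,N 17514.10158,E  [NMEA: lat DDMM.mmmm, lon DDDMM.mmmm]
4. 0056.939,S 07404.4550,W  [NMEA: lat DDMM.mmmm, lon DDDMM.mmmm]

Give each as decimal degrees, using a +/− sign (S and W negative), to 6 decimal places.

1. 49.037435, -52.923167
2. -85.659189, -36.896553
3. 29.127077, 175.235026
4. -0.948983, -74.074250

Point 1:
  φ: 49 + 2.2461/60 = 49.0374350
  N ⇒ keep positive
  Lon: 55.39′ = 0.923167°; total 52.9231667
  hemisphere W, so the sign is −
Point 2:
  Lat: 85° + 39/60 + 33.08/3600 = 85 + 0.650000 + 0.009189 = 85.6591889
  S → negative
  Lon: 36 + 53/60 + 47.59/3600 = 36.8965528
  W ⇒ negate
Point 3:
  φ: degrees = first 2 digits = 29, minutes = 7.6246; 29 + 7.6246/60 = 29.1270767
  N ⇒ keep positive
  λ: degrees = first 3 digits = 175, minutes = 14.10158; 175 + 14.10158/60 = 175.2350263
  E → positive
Point 4:
  Lat: degrees = first 2 digits = 0, minutes = 56.939; 0 + 56.939/60 = 0.9489833
  hemisphere S, so the sign is −
  λ: degrees = first 3 digits = 74, minutes = 4.455; 74 + 4.455/60 = 74.0742500
  W ⇒ negate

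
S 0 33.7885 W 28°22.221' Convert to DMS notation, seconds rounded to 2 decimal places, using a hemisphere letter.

0°33′47.31″ S, 28°22′13.26″ W

φ: fractional minutes 0.78850 × 60 = 47.3100″
λ: 22.22100′ → 22′ and 0.22100 × 60 = 13.2600″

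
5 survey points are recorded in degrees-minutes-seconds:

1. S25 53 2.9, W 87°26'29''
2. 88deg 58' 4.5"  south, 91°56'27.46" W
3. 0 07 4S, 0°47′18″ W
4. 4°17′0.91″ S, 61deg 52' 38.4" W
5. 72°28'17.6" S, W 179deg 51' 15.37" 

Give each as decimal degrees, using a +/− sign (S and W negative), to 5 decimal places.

Point 1:
  φ: 25 + 53/60 + 2.9/3600 = 25.884139
  S ⇒ negate
  λ: 87° + 26/60 + 29/3600 = 87 + 0.433333 + 0.008056 = 87.441389
  hemisphere W, so the sign is −
Point 2:
  Lat: 88 + 58/60 + 4.5/3600 = 88.967917
  hemisphere S, so the sign is −
  λ: 91° + 56/60 + 27.46/3600 = 91 + 0.933333 + 0.007628 = 91.940961
  W ⇒ negate
Point 3:
  Latitude: 0 + 7/60 + 4/3600 = 0.117778
  S → negative
  Lon: 0° + 47/60 + 18/3600 = 0 + 0.783333 + 0.005000 = 0.788333
  hemisphere W, so the sign is −
Point 4:
  Lat: 4° + 17/60 + 0.91/3600 = 4 + 0.283333 + 0.000253 = 4.283586
  S → negative
  Longitude: 61 + 52/60 + 38.4/3600 = 61.877333
  W → negative
Point 5:
  φ: 28′ + 17.6″ = 28.29333′; 72 + 28.29333/60 = 72.471556
  S → negative
  λ: 51′ + 15.37″ = 51.25617′; 179 + 51.25617/60 = 179.854269
  W → negative

1. -25.88414, -87.44139
2. -88.96792, -91.94096
3. -0.11778, -0.78833
4. -4.28359, -61.87733
5. -72.47156, -179.85427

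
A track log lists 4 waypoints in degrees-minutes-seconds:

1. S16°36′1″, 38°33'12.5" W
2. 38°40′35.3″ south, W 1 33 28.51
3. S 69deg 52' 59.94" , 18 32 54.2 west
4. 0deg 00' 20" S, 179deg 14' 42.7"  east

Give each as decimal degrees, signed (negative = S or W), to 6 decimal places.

1. -16.600278, -38.553472
2. -38.676472, -1.557919
3. -69.883317, -18.548389
4. -0.005556, 179.245194

Point 1:
  Lat: 16 + 36/60 + 1/3600 = 16.6002778
  hemisphere S, so the sign is −
  Longitude: 38 + 33/60 + 12.5/3600 = 38.5534722
  W → negative
Point 2:
  Latitude: 40′ + 35.3″ = 40.58833′; 38 + 40.58833/60 = 38.6764722
  S → negative
  λ: 33′ + 28.51″ = 33.47517′; 1 + 33.47517/60 = 1.5579194
  W ⇒ negate
Point 3:
  Latitude: 69 + 52/60 + 59.94/3600 = 69.8833167
  S → negative
  Lon: 18° + 32/60 + 54.2/3600 = 18 + 0.533333 + 0.015056 = 18.5483889
  W → negative
Point 4:
  Latitude: 0′ + 20″ = 0.33333′; 0 + 0.33333/60 = 0.0055556
  S → negative
  Lon: 14′ + 42.7″ = 14.71167′; 179 + 14.71167/60 = 179.2451944
  E ⇒ keep positive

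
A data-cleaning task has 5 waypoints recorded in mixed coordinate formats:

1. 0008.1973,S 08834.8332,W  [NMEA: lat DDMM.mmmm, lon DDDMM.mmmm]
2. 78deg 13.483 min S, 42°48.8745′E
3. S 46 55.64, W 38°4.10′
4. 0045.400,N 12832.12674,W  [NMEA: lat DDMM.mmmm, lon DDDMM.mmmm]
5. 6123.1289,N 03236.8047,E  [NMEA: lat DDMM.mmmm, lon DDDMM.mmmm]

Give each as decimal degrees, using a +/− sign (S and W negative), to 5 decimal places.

1. -0.13662, -88.58055
2. -78.22472, 42.81458
3. -46.92733, -38.06833
4. 0.75667, -128.53545
5. 61.38548, 32.61341

Point 1:
  Lat: degrees = first 2 digits = 0, minutes = 8.1973; 0 + 8.1973/60 = 0.136622
  S ⇒ negate
  Longitude: split at 3 digits → 088° and 34.8332′; 88 + 34.8332/60 = 88.580553
  W ⇒ negate
Point 2:
  Latitude: 13.483′ = 0.224717°; total 78.224717
  hemisphere S, so the sign is −
  Longitude: 48.8745′ = 0.814575°; total 42.814575
  E → positive
Point 3:
  Lat: 55.64′ = 0.927333°; total 46.927333
  S → negative
  λ: 38 + 4.1/60 = 38.068333
  W → negative
Point 4:
  Lat: split at 2 digits → 00° and 45.4′; 0 + 45.4/60 = 0.756667
  N ⇒ keep positive
  Lon: split at 3 digits → 128° and 32.12674′; 128 + 32.12674/60 = 128.535446
  W ⇒ negate
Point 5:
  φ: degrees = first 2 digits = 61, minutes = 23.1289; 61 + 23.1289/60 = 61.385482
  N → positive
  Longitude: split at 3 digits → 032° and 36.8047′; 32 + 36.8047/60 = 32.613412
  E → positive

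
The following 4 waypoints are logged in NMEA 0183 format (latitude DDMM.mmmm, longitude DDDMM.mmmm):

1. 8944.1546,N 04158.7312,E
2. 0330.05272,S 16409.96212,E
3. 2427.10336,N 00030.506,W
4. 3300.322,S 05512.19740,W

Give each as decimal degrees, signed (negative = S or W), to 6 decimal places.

1. 89.735910, 41.978853
2. -3.500879, 164.166035
3. 24.451723, -0.508433
4. -33.005367, -55.203290

Point 1:
  Lat: degrees = first 2 digits = 89, minutes = 44.1546; 89 + 44.1546/60 = 89.7359100
  N ⇒ keep positive
  λ: split at 3 digits → 041° and 58.7312′; 41 + 58.7312/60 = 41.9788533
  E → positive
Point 2:
  Latitude: split at 2 digits → 03° and 30.05272′; 3 + 30.05272/60 = 3.5008787
  S ⇒ negate
  Longitude: degrees = first 3 digits = 164, minutes = 9.96212; 164 + 9.96212/60 = 164.1660353
  E ⇒ keep positive
Point 3:
  Lat: split at 2 digits → 24° and 27.10336′; 24 + 27.10336/60 = 24.4517227
  N → positive
  Longitude: split at 3 digits → 000° and 30.506′; 0 + 30.506/60 = 0.5084333
  W → negative
Point 4:
  Latitude: split at 2 digits → 33° and 0.322′; 33 + 0.322/60 = 33.0053667
  S ⇒ negate
  Longitude: split at 3 digits → 055° and 12.1974′; 55 + 12.1974/60 = 55.2032900
  hemisphere W, so the sign is −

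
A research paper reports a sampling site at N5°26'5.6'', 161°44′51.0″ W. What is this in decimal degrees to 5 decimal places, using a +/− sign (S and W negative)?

5.43489, -161.74750

Lat: 5° + 26/60 + 5.6/3600 = 5 + 0.433333 + 0.001556 = 5.434889
N ⇒ keep positive
Longitude: 44′ + 51″ = 44.85000′; 161 + 44.85000/60 = 161.747500
W → negative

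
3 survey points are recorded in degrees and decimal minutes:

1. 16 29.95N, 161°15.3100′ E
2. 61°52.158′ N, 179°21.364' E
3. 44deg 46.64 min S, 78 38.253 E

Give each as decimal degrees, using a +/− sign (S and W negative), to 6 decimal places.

Point 1:
  Lat: 29.95′ = 0.499167°; total 16.4991667
  N → positive
  Lon: 15.31′ = 0.255167°; total 161.2551667
  E ⇒ keep positive
Point 2:
  φ: 52.158′ = 0.869300°; total 61.8693000
  N ⇒ keep positive
  λ: 21.364′ = 0.356067°; total 179.3560667
  E ⇒ keep positive
Point 3:
  Latitude: 44 + 46.64/60 = 44.7773333
  S → negative
  Longitude: 38.253′ = 0.637550°; total 78.6375500
  E ⇒ keep positive

1. 16.499167, 161.255167
2. 61.869300, 179.356067
3. -44.777333, 78.637550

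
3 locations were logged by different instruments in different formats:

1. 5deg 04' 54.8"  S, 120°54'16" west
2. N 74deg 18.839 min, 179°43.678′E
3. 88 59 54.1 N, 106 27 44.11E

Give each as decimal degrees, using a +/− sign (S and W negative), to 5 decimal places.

1. -5.08189, -120.90444
2. 74.31398, 179.72797
3. 88.99836, 106.46225

Point 1:
  φ: 5 + 4/60 + 54.8/3600 = 5.081889
  hemisphere S, so the sign is −
  Longitude: 54′ + 16″ = 54.26667′; 120 + 54.26667/60 = 120.904444
  hemisphere W, so the sign is −
Point 2:
  Lat: 74 + 18.839/60 = 74.313983
  N ⇒ keep positive
  Longitude: 179 + 43.678/60 = 179.727967
  E → positive
Point 3:
  φ: 88 + 59/60 + 54.1/3600 = 88.998361
  N ⇒ keep positive
  Lon: 27′ + 44.11″ = 27.73517′; 106 + 27.73517/60 = 106.462253
  E ⇒ keep positive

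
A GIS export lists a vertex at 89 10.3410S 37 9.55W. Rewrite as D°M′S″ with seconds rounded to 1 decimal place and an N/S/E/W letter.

89°10′20.5″ S, 37°09′33.0″ W

φ: 10.34100′ → 10′ and 0.34100 × 60 = 20.460″
Lon: 9.55000′ → 9′ and 0.55000 × 60 = 33.000″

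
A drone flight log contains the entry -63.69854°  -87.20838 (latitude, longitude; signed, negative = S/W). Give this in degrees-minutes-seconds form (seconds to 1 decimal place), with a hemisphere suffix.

Latitude is negative → S; |value| = 63.698540
Latitude: 0.698540° → 41.91240′; 0.91240 × 60 = 54.744″
Longitude is negative → W; |value| = 87.208380
Longitude: 0.208380 × 60 = 12.50280′ → 12′, remainder × 60 = 30.168″

63°41′54.7″ S, 87°12′30.2″ W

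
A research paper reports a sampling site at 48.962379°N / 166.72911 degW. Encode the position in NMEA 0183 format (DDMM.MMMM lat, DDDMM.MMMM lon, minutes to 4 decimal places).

φ: fractional part 0.962379 → 57.742740 minutes
Longitude: minutes = (166.729110 − 166) × 60 = 43.746600

4857.7427,N / 16643.7466,W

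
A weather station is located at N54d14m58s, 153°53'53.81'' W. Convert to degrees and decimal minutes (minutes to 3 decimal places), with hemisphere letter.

Latitude: 14 + 58/60 = 14.96667′
λ: seconds/60 = 0.89683; minutes = 53 + 0.89683 = 53.89683

54° 14.967′ N, 153° 53.897′ W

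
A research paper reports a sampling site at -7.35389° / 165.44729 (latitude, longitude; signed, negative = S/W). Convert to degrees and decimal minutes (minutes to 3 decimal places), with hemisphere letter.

Latitude is negative → S; |value| = 7.353890
Latitude: 7° + 0.353890 × 60 = 7° 21.23340′
Longitude: minutes = (165.447290 − 165) × 60 = 26.83740

7° 21.233′ S, 165° 26.837′ E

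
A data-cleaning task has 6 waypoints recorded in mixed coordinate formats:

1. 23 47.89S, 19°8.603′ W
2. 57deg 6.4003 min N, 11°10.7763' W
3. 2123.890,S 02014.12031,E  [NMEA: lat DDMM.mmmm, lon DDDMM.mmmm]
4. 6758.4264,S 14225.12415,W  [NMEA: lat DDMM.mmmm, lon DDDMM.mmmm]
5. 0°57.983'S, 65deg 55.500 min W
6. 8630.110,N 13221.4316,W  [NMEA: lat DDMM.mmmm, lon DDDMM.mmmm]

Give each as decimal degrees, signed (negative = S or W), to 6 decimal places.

Point 1:
  Lat: 23 + 47.89/60 = 23.7981667
  S ⇒ negate
  λ: 8.603′ = 0.143383°; total 19.1433833
  hemisphere W, so the sign is −
Point 2:
  Lat: 6.4003′ = 0.106672°; total 57.1066717
  N ⇒ keep positive
  Longitude: 10.7763′ = 0.179605°; total 11.1796050
  hemisphere W, so the sign is −
Point 3:
  φ: split at 2 digits → 21° and 23.89′; 21 + 23.89/60 = 21.3981667
  S ⇒ negate
  Lon: split at 3 digits → 020° and 14.12031′; 20 + 14.12031/60 = 20.2353385
  E → positive
Point 4:
  Latitude: degrees = first 2 digits = 67, minutes = 58.4264; 67 + 58.4264/60 = 67.9737733
  S ⇒ negate
  λ: split at 3 digits → 142° and 25.12415′; 142 + 25.12415/60 = 142.4187358
  W ⇒ negate
Point 5:
  φ: 57.983′ = 0.966383°; total 0.9663833
  S → negative
  Lon: 55.5′ = 0.925000°; total 65.9250000
  hemisphere W, so the sign is −
Point 6:
  Lat: degrees = first 2 digits = 86, minutes = 30.11; 86 + 30.11/60 = 86.5018333
  N → positive
  Lon: split at 3 digits → 132° and 21.4316′; 132 + 21.4316/60 = 132.3571933
  hemisphere W, so the sign is −

1. -23.798167, -19.143383
2. 57.106672, -11.179605
3. -21.398167, 20.235339
4. -67.973773, -142.418736
5. -0.966383, -65.925000
6. 86.501833, -132.357193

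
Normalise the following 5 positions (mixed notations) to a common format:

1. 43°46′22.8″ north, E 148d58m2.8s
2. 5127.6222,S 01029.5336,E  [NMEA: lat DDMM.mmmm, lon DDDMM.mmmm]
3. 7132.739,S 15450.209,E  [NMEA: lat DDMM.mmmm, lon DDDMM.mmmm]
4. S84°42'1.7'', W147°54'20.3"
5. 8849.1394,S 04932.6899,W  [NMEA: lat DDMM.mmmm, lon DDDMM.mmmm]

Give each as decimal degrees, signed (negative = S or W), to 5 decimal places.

1. 43.77300, 148.96744
2. -51.46037, 10.49223
3. -71.54565, 154.83682
4. -84.70047, -147.90564
5. -88.81899, -49.54483

Point 1:
  φ: 43° + 46/60 + 22.8/3600 = 43 + 0.766667 + 0.006333 = 43.773000
  N → positive
  Lon: 58′ + 2.8″ = 58.04667′; 148 + 58.04667/60 = 148.967444
  E ⇒ keep positive
Point 2:
  Lat: split at 2 digits → 51° and 27.6222′; 51 + 27.6222/60 = 51.460370
  S → negative
  Lon: split at 3 digits → 010° and 29.5336′; 10 + 29.5336/60 = 10.492227
  E ⇒ keep positive
Point 3:
  Lat: degrees = first 2 digits = 71, minutes = 32.739; 71 + 32.739/60 = 71.545650
  S ⇒ negate
  Lon: degrees = first 3 digits = 154, minutes = 50.209; 154 + 50.209/60 = 154.836817
  E ⇒ keep positive
Point 4:
  Latitude: 42′ + 1.7″ = 42.02833′; 84 + 42.02833/60 = 84.700472
  S → negative
  Longitude: 147 + 54/60 + 20.3/3600 = 147.905639
  W → negative
Point 5:
  Lat: degrees = first 2 digits = 88, minutes = 49.1394; 88 + 49.1394/60 = 88.818990
  hemisphere S, so the sign is −
  Longitude: degrees = first 3 digits = 49, minutes = 32.6899; 49 + 32.6899/60 = 49.544832
  W ⇒ negate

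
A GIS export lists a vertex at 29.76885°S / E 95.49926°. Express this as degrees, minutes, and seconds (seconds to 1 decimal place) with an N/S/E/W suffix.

29°46′7.9″ S, 95°29′57.3″ E

φ: 0.768850° → 46.13100′; 0.13100 × 60 = 7.860″
λ: whole degrees 95; 29.95560′ → 29′ and 57.336″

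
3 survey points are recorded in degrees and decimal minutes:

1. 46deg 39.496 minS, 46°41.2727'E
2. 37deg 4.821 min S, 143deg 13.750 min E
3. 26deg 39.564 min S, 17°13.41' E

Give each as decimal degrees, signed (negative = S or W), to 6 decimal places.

1. -46.658267, 46.687878
2. -37.080350, 143.229167
3. -26.659400, 17.223500

Point 1:
  Latitude: 39.496′ = 0.658267°; total 46.6582667
  hemisphere S, so the sign is −
  Lon: 41.2727′ = 0.687878°; total 46.6878783
  E → positive
Point 2:
  φ: 4.821′ = 0.080350°; total 37.0803500
  hemisphere S, so the sign is −
  Longitude: 13.75′ = 0.229167°; total 143.2291667
  E → positive
Point 3:
  Latitude: 26 + 39.564/60 = 26.6594000
  hemisphere S, so the sign is −
  Lon: 17 + 13.41/60 = 17.2235000
  E ⇒ keep positive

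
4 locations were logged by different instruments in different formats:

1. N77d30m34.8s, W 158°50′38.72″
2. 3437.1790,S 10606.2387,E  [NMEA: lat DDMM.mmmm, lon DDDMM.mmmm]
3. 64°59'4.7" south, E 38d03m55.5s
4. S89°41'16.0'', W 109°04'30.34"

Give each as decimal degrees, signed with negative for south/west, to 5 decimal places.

Point 1:
  Lat: 77 + 30/60 + 34.8/3600 = 77.509667
  N ⇒ keep positive
  Longitude: 50′ + 38.72″ = 50.64533′; 158 + 50.64533/60 = 158.844089
  W ⇒ negate
Point 2:
  Latitude: split at 2 digits → 34° and 37.179′; 34 + 37.179/60 = 34.619650
  hemisphere S, so the sign is −
  Lon: degrees = first 3 digits = 106, minutes = 6.2387; 106 + 6.2387/60 = 106.103978
  E ⇒ keep positive
Point 3:
  Latitude: 59′ + 4.7″ = 59.07833′; 64 + 59.07833/60 = 64.984639
  hemisphere S, so the sign is −
  λ: 38° + 3/60 + 55.5/3600 = 38 + 0.050000 + 0.015417 = 38.065417
  E ⇒ keep positive
Point 4:
  Lat: 89° + 41/60 + 16/3600 = 89 + 0.683333 + 0.004444 = 89.687778
  hemisphere S, so the sign is −
  λ: 109° + 4/60 + 30.34/3600 = 109 + 0.066667 + 0.008428 = 109.075094
  W → negative

1. 77.50967, -158.84409
2. -34.61965, 106.10398
3. -64.98464, 38.06542
4. -89.68778, -109.07509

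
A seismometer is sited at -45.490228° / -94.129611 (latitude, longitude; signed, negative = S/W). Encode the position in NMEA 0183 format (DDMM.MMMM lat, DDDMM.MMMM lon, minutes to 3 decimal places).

4529.414,S / 09407.777,W

Latitude is negative → S; |value| = 45.490228
φ: minutes = (45.490228 − 45) × 60 = 29.41368
Longitude is negative → W; |value| = 94.129611
Lon: fractional part 0.129611 → 7.77666 minutes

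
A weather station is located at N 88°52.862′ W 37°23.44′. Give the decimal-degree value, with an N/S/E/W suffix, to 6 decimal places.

Latitude: 52.862′ = 0.881033°; total 88.8810333
Lon: 23.44′ = 0.390667°; total 37.3906667

88.881033° N, 37.390667° W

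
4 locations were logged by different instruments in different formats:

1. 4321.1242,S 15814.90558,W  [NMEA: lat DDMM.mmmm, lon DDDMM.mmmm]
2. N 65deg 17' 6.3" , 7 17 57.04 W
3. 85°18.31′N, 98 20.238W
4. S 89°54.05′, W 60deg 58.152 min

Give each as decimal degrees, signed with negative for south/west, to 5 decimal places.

1. -43.35207, -158.24843
2. 65.28508, -7.29918
3. 85.30517, -98.33730
4. -89.90083, -60.96920

Point 1:
  Latitude: degrees = first 2 digits = 43, minutes = 21.1242; 43 + 21.1242/60 = 43.352070
  S ⇒ negate
  λ: degrees = first 3 digits = 158, minutes = 14.90558; 158 + 14.90558/60 = 158.248426
  W → negative
Point 2:
  Latitude: 65 + 17/60 + 6.3/3600 = 65.285083
  N → positive
  Longitude: 7° + 17/60 + 57.04/3600 = 7 + 0.283333 + 0.015844 = 7.299178
  W → negative
Point 3:
  φ: 85 + 18.31/60 = 85.305167
  N ⇒ keep positive
  Lon: 20.238′ = 0.337300°; total 98.337300
  W → negative
Point 4:
  Lat: 54.05′ = 0.900833°; total 89.900833
  S ⇒ negate
  Longitude: 60 + 58.152/60 = 60.969200
  hemisphere W, so the sign is −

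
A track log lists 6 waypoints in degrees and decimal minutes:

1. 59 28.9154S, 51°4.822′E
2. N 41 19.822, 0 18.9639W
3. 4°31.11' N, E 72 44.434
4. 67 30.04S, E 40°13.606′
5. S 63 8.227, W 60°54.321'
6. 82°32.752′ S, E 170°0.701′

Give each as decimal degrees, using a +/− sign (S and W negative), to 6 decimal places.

1. -59.481923, 51.080367
2. 41.330367, -0.316065
3. 4.518500, 72.740567
4. -67.500667, 40.226767
5. -63.137117, -60.905350
6. -82.545867, 170.011683

Point 1:
  Lat: 59 + 28.9154/60 = 59.4819233
  hemisphere S, so the sign is −
  Longitude: 4.822′ = 0.080367°; total 51.0803667
  E → positive
Point 2:
  φ: 41 + 19.822/60 = 41.3303667
  N → positive
  Lon: 0 + 18.9639/60 = 0.3160650
  hemisphere W, so the sign is −
Point 3:
  φ: 31.11′ = 0.518500°; total 4.5185000
  N → positive
  Longitude: 44.434′ = 0.740567°; total 72.7405667
  E ⇒ keep positive
Point 4:
  Latitude: 67 + 30.04/60 = 67.5006667
  S ⇒ negate
  Longitude: 40 + 13.606/60 = 40.2267667
  E ⇒ keep positive
Point 5:
  Latitude: 63 + 8.227/60 = 63.1371167
  S → negative
  Lon: 60 + 54.321/60 = 60.9053500
  hemisphere W, so the sign is −
Point 6:
  Latitude: 32.752′ = 0.545867°; total 82.5458667
  S ⇒ negate
  λ: 170 + 0.701/60 = 170.0116833
  E → positive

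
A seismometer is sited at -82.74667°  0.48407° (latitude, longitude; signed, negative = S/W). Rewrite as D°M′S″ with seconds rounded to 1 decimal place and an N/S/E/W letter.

Latitude is negative → S; |value| = 82.746670
Lat: whole degrees 82; 44.80020′ → 44′ and 48.012″
Lon: 0.484070° → 29.04420′; 0.04420 × 60 = 2.652″

82°44′48.0″ S, 0°29′2.7″ E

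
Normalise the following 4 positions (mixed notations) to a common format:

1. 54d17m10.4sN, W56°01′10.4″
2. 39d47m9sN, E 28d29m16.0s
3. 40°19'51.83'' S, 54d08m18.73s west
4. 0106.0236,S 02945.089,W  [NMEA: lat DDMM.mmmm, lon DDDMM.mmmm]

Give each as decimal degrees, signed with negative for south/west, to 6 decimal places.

1. 54.286222, -56.019556
2. 39.785833, 28.487778
3. -40.331064, -54.138536
4. -1.100393, -29.751483

Point 1:
  Latitude: 54° + 17/60 + 10.4/3600 = 54 + 0.283333 + 0.002889 = 54.2862222
  N ⇒ keep positive
  λ: 56° + 1/60 + 10.4/3600 = 56 + 0.016667 + 0.002889 = 56.0195556
  hemisphere W, so the sign is −
Point 2:
  Lat: 47′ + 9″ = 47.15000′; 39 + 47.15000/60 = 39.7858333
  N → positive
  Longitude: 28° + 29/60 + 16/3600 = 28 + 0.483333 + 0.004444 = 28.4877778
  E → positive
Point 3:
  Latitude: 19′ + 51.83″ = 19.86383′; 40 + 19.86383/60 = 40.3310639
  hemisphere S, so the sign is −
  Longitude: 54 + 8/60 + 18.73/3600 = 54.1385361
  W ⇒ negate
Point 4:
  φ: split at 2 digits → 01° and 6.0236′; 1 + 6.0236/60 = 1.1003933
  S ⇒ negate
  Longitude: split at 3 digits → 029° and 45.089′; 29 + 45.089/60 = 29.7514833
  hemisphere W, so the sign is −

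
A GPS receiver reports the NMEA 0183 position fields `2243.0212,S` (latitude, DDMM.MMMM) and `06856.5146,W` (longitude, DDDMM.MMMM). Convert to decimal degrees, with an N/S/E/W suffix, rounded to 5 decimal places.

22.71702° S, 68.94191° W

Latitude: degrees = first 2 digits = 22, minutes = 43.0212; 22 + 43.0212/60 = 22.717020
Lon: degrees = first 3 digits = 68, minutes = 56.5146; 68 + 56.5146/60 = 68.941910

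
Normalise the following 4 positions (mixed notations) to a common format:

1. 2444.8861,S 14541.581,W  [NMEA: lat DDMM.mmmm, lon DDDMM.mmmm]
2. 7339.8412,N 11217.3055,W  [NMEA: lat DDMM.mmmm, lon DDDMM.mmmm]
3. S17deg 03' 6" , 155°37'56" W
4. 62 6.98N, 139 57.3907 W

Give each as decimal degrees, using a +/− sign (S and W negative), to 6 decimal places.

Point 1:
  Lat: degrees = first 2 digits = 24, minutes = 44.8861; 24 + 44.8861/60 = 24.7481017
  hemisphere S, so the sign is −
  Longitude: degrees = first 3 digits = 145, minutes = 41.581; 145 + 41.581/60 = 145.6930167
  W → negative
Point 2:
  Lat: split at 2 digits → 73° and 39.8412′; 73 + 39.8412/60 = 73.6640200
  N → positive
  Lon: split at 3 digits → 112° and 17.3055′; 112 + 17.3055/60 = 112.2884250
  hemisphere W, so the sign is −
Point 3:
  φ: 17° + 3/60 + 6/3600 = 17 + 0.050000 + 0.001667 = 17.0516667
  S ⇒ negate
  Longitude: 37′ + 56″ = 37.93333′; 155 + 37.93333/60 = 155.6322222
  W ⇒ negate
Point 4:
  φ: 62 + 6.98/60 = 62.1163333
  N → positive
  λ: 139 + 57.3907/60 = 139.9565117
  W ⇒ negate

1. -24.748102, -145.693017
2. 73.664020, -112.288425
3. -17.051667, -155.632222
4. 62.116333, -139.956512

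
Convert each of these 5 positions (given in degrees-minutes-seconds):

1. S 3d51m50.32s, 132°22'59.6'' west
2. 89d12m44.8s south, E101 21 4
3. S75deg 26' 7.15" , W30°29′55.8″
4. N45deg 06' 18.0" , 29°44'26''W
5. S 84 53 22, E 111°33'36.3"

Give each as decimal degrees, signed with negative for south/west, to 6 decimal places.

Point 1:
  Lat: 3 + 51/60 + 50.32/3600 = 3.8639778
  hemisphere S, so the sign is −
  λ: 22′ + 59.6″ = 22.99333′; 132 + 22.99333/60 = 132.3832222
  hemisphere W, so the sign is −
Point 2:
  Lat: 12′ + 44.8″ = 12.74667′; 89 + 12.74667/60 = 89.2124444
  S ⇒ negate
  Longitude: 21′ + 4″ = 21.06667′; 101 + 21.06667/60 = 101.3511111
  E ⇒ keep positive
Point 3:
  φ: 26′ + 7.15″ = 26.11917′; 75 + 26.11917/60 = 75.4353194
  S ⇒ negate
  Lon: 29′ + 55.8″ = 29.93000′; 30 + 29.93000/60 = 30.4988333
  hemisphere W, so the sign is −
Point 4:
  Lat: 45° + 6/60 + 18/3600 = 45 + 0.100000 + 0.005000 = 45.1050000
  N ⇒ keep positive
  Longitude: 29 + 44/60 + 26/3600 = 29.7405556
  hemisphere W, so the sign is −
Point 5:
  Lat: 84° + 53/60 + 22/3600 = 84 + 0.883333 + 0.006111 = 84.8894444
  S ⇒ negate
  Lon: 33′ + 36.3″ = 33.60500′; 111 + 33.60500/60 = 111.5600833
  E → positive

1. -3.863978, -132.383222
2. -89.212444, 101.351111
3. -75.435319, -30.498833
4. 45.105000, -29.740556
5. -84.889444, 111.560083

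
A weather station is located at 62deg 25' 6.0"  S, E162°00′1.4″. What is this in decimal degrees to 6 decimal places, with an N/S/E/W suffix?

62.418333° S, 162.000389° E

φ: 62° + 25/60 + 6/3600 = 62 + 0.416667 + 0.001667 = 62.4183333
Lon: 0′ + 1.4″ = 0.02333′; 162 + 0.02333/60 = 162.0003889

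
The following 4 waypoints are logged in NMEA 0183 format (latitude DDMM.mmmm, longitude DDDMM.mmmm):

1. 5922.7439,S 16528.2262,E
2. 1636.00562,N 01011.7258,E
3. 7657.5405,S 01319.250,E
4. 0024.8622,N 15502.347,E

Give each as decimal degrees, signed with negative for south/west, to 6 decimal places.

Point 1:
  φ: split at 2 digits → 59° and 22.7439′; 59 + 22.7439/60 = 59.3790650
  S → negative
  λ: split at 3 digits → 165° and 28.2262′; 165 + 28.2262/60 = 165.4704367
  E ⇒ keep positive
Point 2:
  Latitude: degrees = first 2 digits = 16, minutes = 36.00562; 16 + 36.00562/60 = 16.6000937
  N → positive
  λ: split at 3 digits → 010° and 11.7258′; 10 + 11.7258/60 = 10.1954300
  E → positive
Point 3:
  Lat: degrees = first 2 digits = 76, minutes = 57.5405; 76 + 57.5405/60 = 76.9590083
  hemisphere S, so the sign is −
  Lon: split at 3 digits → 013° and 19.25′; 13 + 19.25/60 = 13.3208333
  E ⇒ keep positive
Point 4:
  Latitude: degrees = first 2 digits = 0, minutes = 24.8622; 0 + 24.8622/60 = 0.4143700
  N → positive
  Longitude: degrees = first 3 digits = 155, minutes = 2.347; 155 + 2.347/60 = 155.0391167
  E → positive

1. -59.379065, 165.470437
2. 16.600094, 10.195430
3. -76.959008, 13.320833
4. 0.414370, 155.039117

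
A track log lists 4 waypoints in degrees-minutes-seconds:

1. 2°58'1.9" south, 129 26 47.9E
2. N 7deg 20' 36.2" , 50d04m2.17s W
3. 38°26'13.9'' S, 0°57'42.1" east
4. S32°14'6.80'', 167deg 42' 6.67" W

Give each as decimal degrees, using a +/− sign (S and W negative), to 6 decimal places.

1. -2.967194, 129.446639
2. 7.343389, -50.067269
3. -38.437194, 0.961694
4. -32.235222, -167.701853

Point 1:
  φ: 2 + 58/60 + 1.9/3600 = 2.9671944
  S → negative
  λ: 26′ + 47.9″ = 26.79833′; 129 + 26.79833/60 = 129.4466389
  E → positive
Point 2:
  Latitude: 7 + 20/60 + 36.2/3600 = 7.3433889
  N ⇒ keep positive
  Longitude: 4′ + 2.17″ = 4.03617′; 50 + 4.03617/60 = 50.0672694
  hemisphere W, so the sign is −
Point 3:
  Latitude: 38° + 26/60 + 13.9/3600 = 38 + 0.433333 + 0.003861 = 38.4371944
  S ⇒ negate
  Longitude: 57′ + 42.1″ = 57.70167′; 0 + 57.70167/60 = 0.9616944
  E ⇒ keep positive
Point 4:
  Lat: 32 + 14/60 + 6.8/3600 = 32.2352222
  hemisphere S, so the sign is −
  Lon: 167° + 42/60 + 6.67/3600 = 167 + 0.700000 + 0.001853 = 167.7018528
  hemisphere W, so the sign is −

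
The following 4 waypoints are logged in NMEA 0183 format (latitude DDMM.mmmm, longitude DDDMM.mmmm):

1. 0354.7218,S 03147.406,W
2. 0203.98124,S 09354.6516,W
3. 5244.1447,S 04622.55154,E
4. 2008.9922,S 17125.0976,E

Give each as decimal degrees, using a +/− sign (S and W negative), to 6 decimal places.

1. -3.912030, -31.790100
2. -2.066354, -93.910860
3. -52.735745, 46.375859
4. -20.149870, 171.418293

Point 1:
  φ: split at 2 digits → 03° and 54.7218′; 3 + 54.7218/60 = 3.9120300
  S → negative
  λ: degrees = first 3 digits = 31, minutes = 47.406; 31 + 47.406/60 = 31.7901000
  hemisphere W, so the sign is −
Point 2:
  Latitude: degrees = first 2 digits = 2, minutes = 3.98124; 2 + 3.98124/60 = 2.0663540
  hemisphere S, so the sign is −
  Longitude: degrees = first 3 digits = 93, minutes = 54.6516; 93 + 54.6516/60 = 93.9108600
  hemisphere W, so the sign is −
Point 3:
  Latitude: split at 2 digits → 52° and 44.1447′; 52 + 44.1447/60 = 52.7357450
  S → negative
  Lon: split at 3 digits → 046° and 22.55154′; 46 + 22.55154/60 = 46.3758590
  E ⇒ keep positive
Point 4:
  Latitude: split at 2 digits → 20° and 8.9922′; 20 + 8.9922/60 = 20.1498700
  S → negative
  Longitude: split at 3 digits → 171° and 25.0976′; 171 + 25.0976/60 = 171.4182933
  E ⇒ keep positive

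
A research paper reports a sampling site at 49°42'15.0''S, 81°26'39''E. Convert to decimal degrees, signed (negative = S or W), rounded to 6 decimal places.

-49.704167, 81.444167

φ: 49 + 42/60 + 15/3600 = 49.7041667
hemisphere S, so the sign is −
λ: 81 + 26/60 + 39/3600 = 81.4441667
E → positive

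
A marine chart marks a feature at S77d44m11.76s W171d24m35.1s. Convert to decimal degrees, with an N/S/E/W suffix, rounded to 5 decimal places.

77.73660° S, 171.40975° W

Lat: 44′ + 11.76″ = 44.19600′; 77 + 44.19600/60 = 77.736600
Longitude: 171° + 24/60 + 35.1/3600 = 171 + 0.400000 + 0.009750 = 171.409750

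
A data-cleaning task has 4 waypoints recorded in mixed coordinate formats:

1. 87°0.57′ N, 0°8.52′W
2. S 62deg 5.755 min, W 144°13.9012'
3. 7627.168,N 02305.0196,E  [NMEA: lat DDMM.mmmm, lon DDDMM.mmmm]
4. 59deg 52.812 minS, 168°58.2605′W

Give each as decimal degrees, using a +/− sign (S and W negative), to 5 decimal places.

Point 1:
  Latitude: 87 + 0.57/60 = 87.009500
  N ⇒ keep positive
  Lon: 0 + 8.52/60 = 0.142000
  W ⇒ negate
Point 2:
  φ: 62 + 5.755/60 = 62.095917
  hemisphere S, so the sign is −
  λ: 13.9012′ = 0.231687°; total 144.231687
  hemisphere W, so the sign is −
Point 3:
  Latitude: split at 2 digits → 76° and 27.168′; 76 + 27.168/60 = 76.452800
  N ⇒ keep positive
  λ: split at 3 digits → 023° and 5.0196′; 23 + 5.0196/60 = 23.083660
  E → positive
Point 4:
  Latitude: 59 + 52.812/60 = 59.880200
  S → negative
  λ: 58.2605′ = 0.971008°; total 168.971008
  W → negative

1. 87.00950, -0.14200
2. -62.09592, -144.23169
3. 76.45280, 23.08366
4. -59.88020, -168.97101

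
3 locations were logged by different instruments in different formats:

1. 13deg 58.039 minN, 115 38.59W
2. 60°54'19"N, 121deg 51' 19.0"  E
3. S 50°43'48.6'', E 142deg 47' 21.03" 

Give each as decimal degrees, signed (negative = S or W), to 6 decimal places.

1. 13.967317, -115.643167
2. 60.905278, 121.855278
3. -50.730167, 142.789175

Point 1:
  Latitude: 13 + 58.039/60 = 13.9673167
  N → positive
  λ: 38.59′ = 0.643167°; total 115.6431667
  hemisphere W, so the sign is −
Point 2:
  Lat: 60 + 54/60 + 19/3600 = 60.9052778
  N ⇒ keep positive
  λ: 121° + 51/60 + 19/3600 = 121 + 0.850000 + 0.005278 = 121.8552778
  E ⇒ keep positive
Point 3:
  φ: 50° + 43/60 + 48.6/3600 = 50 + 0.716667 + 0.013500 = 50.7301667
  S → negative
  Lon: 142 + 47/60 + 21.03/3600 = 142.7891750
  E ⇒ keep positive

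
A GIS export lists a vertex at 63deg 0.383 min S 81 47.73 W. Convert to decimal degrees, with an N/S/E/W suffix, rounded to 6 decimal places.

φ: 63 + 0.383/60 = 63.0063833
Lon: 47.73′ = 0.795500°; total 81.7955000

63.006383° S, 81.795500° W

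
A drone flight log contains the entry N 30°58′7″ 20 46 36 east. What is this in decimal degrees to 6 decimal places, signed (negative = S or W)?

30.968611, 20.776667

φ: 30° + 58/60 + 7/3600 = 30 + 0.966667 + 0.001944 = 30.9686111
N → positive
Longitude: 46′ + 36″ = 46.60000′; 20 + 46.60000/60 = 20.7766667
E ⇒ keep positive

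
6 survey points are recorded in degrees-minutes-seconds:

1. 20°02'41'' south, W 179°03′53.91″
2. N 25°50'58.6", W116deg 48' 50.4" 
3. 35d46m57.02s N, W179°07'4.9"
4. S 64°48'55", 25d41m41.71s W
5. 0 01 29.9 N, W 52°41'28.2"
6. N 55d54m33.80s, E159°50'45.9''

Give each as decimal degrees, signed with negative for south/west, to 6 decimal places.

1. -20.044722, -179.064975
2. 25.849611, -116.814000
3. 35.782506, -179.118028
4. -64.815278, -25.694919
5. 0.024972, -52.691167
6. 55.909389, 159.846083

Point 1:
  Latitude: 20° + 2/60 + 41/3600 = 20 + 0.033333 + 0.011389 = 20.0447222
  S → negative
  Longitude: 3′ + 53.91″ = 3.89850′; 179 + 3.89850/60 = 179.0649750
  W → negative
Point 2:
  Lat: 50′ + 58.6″ = 50.97667′; 25 + 50.97667/60 = 25.8496111
  N → positive
  Longitude: 116 + 48/60 + 50.4/3600 = 116.8140000
  W ⇒ negate
Point 3:
  Latitude: 35° + 46/60 + 57.02/3600 = 35 + 0.766667 + 0.015839 = 35.7825056
  N → positive
  Lon: 179° + 7/60 + 4.9/3600 = 179 + 0.116667 + 0.001361 = 179.1180278
  hemisphere W, so the sign is −
Point 4:
  Latitude: 64° + 48/60 + 55/3600 = 64 + 0.800000 + 0.015278 = 64.8152778
  hemisphere S, so the sign is −
  λ: 41′ + 41.71″ = 41.69517′; 25 + 41.69517/60 = 25.6949194
  W ⇒ negate
Point 5:
  Lat: 1′ + 29.9″ = 1.49833′; 0 + 1.49833/60 = 0.0249722
  N → positive
  Longitude: 41′ + 28.2″ = 41.47000′; 52 + 41.47000/60 = 52.6911667
  W → negative
Point 6:
  φ: 55° + 54/60 + 33.8/3600 = 55 + 0.900000 + 0.009389 = 55.9093889
  N → positive
  λ: 159° + 50/60 + 45.9/3600 = 159 + 0.833333 + 0.012750 = 159.8460833
  E ⇒ keep positive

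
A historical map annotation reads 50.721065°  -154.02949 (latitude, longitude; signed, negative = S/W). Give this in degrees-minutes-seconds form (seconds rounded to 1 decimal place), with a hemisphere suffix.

50°43′15.8″ N, 154°01′46.2″ W

φ: whole degrees 50; 43.26390′ → 43′ and 15.834″
Longitude is negative → W; |value| = 154.029490
λ: 0.029490 × 60 = 1.76940′ → 1′, remainder × 60 = 46.164″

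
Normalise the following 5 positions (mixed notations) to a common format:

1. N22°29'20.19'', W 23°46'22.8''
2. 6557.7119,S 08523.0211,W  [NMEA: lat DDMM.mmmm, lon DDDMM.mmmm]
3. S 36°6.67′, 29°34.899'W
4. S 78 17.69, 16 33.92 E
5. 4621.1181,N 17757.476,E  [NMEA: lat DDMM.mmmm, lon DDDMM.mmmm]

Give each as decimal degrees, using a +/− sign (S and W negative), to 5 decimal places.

Point 1:
  φ: 22 + 29/60 + 20.19/3600 = 22.488942
  N ⇒ keep positive
  Lon: 46′ + 22.8″ = 46.38000′; 23 + 46.38000/60 = 23.773000
  W ⇒ negate
Point 2:
  Latitude: degrees = first 2 digits = 65, minutes = 57.7119; 65 + 57.7119/60 = 65.961865
  S → negative
  Lon: degrees = first 3 digits = 85, minutes = 23.0211; 85 + 23.0211/60 = 85.383685
  W → negative
Point 3:
  φ: 6.67′ = 0.111167°; total 36.111167
  hemisphere S, so the sign is −
  Longitude: 29 + 34.899/60 = 29.581650
  hemisphere W, so the sign is −
Point 4:
  φ: 17.69′ = 0.294833°; total 78.294833
  S → negative
  Lon: 33.92′ = 0.565333°; total 16.565333
  E ⇒ keep positive
Point 5:
  Latitude: split at 2 digits → 46° and 21.1181′; 46 + 21.1181/60 = 46.351968
  N → positive
  Lon: split at 3 digits → 177° and 57.476′; 177 + 57.476/60 = 177.957933
  E ⇒ keep positive

1. 22.48894, -23.77300
2. -65.96187, -85.38369
3. -36.11117, -29.58165
4. -78.29483, 16.56533
5. 46.35197, 177.95793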